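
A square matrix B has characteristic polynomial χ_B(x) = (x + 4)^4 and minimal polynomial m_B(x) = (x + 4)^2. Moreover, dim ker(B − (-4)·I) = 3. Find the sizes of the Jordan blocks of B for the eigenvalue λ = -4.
Block sizes for λ = -4: [2, 1, 1]

Step 1 — from the characteristic polynomial, algebraic multiplicity of λ = -4 is 4. From dim ker(B − (-4)·I) = 3, there are exactly 3 Jordan blocks for λ = -4.
Step 2 — from the minimal polynomial, the factor (x + 4)^2 tells us the largest block for λ = -4 has size 2.
Step 3 — with total size 4, 3 blocks, and largest block 2, the block sizes (in nonincreasing order) are [2, 1, 1].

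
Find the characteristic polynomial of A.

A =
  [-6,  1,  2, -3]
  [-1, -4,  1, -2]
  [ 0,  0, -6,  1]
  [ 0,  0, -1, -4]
x^4 + 20*x^3 + 150*x^2 + 500*x + 625

Expanding det(x·I − A) (e.g. by cofactor expansion or by noting that A is similar to its Jordan form J, which has the same characteristic polynomial as A) gives
  χ_A(x) = x^4 + 20*x^3 + 150*x^2 + 500*x + 625
which factors as (x + 5)^4. The eigenvalues (with algebraic multiplicities) are λ = -5 with multiplicity 4.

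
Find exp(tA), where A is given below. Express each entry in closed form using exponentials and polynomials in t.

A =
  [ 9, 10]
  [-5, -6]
e^{tA} =
  [2*exp(4*t) - exp(-t), 2*exp(4*t) - 2*exp(-t)]
  [-exp(4*t) + exp(-t), -exp(4*t) + 2*exp(-t)]

Strategy: write A = P · J · P⁻¹ where J is a Jordan canonical form, so e^{tA} = P · e^{tJ} · P⁻¹, and e^{tJ} can be computed block-by-block.

A has Jordan form
J =
  [-1, 0]
  [ 0, 4]
(up to reordering of blocks).

Per-block formulas:
  For a 1×1 block at λ = -1: exp(t · [-1]) = [e^(-1t)].
  For a 1×1 block at λ = 4: exp(t · [4]) = [e^(4t)].

After assembling e^{tJ} and conjugating by P, we get:

e^{tA} =
  [2*exp(4*t) - exp(-t), 2*exp(4*t) - 2*exp(-t)]
  [-exp(4*t) + exp(-t), -exp(4*t) + 2*exp(-t)]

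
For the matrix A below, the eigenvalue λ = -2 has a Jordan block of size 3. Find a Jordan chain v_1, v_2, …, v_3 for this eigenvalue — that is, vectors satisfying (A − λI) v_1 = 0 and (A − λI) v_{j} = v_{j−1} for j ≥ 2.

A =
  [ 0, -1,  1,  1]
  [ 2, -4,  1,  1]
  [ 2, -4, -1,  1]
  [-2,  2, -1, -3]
A Jordan chain for λ = -2 of length 3:
v_1 = (2, 0, -4, 0)ᵀ
v_2 = (2, 2, 2, -2)ᵀ
v_3 = (1, 0, 0, 0)ᵀ

Let N = A − (-2)·I. We want v_3 with N^3 v_3 = 0 but N^2 v_3 ≠ 0; then v_{j-1} := N · v_j for j = 3, …, 2.

Pick v_3 = (1, 0, 0, 0)ᵀ.
Then v_2 = N · v_3 = (2, 2, 2, -2)ᵀ.
Then v_1 = N · v_2 = (2, 0, -4, 0)ᵀ.

Sanity check: (A − (-2)·I) v_1 = (0, 0, 0, 0)ᵀ = 0. ✓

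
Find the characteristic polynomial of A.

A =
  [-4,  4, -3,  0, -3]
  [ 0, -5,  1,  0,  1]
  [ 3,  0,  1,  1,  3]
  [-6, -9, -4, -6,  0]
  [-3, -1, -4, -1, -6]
x^5 + 20*x^4 + 160*x^3 + 640*x^2 + 1280*x + 1024

Expanding det(x·I − A) (e.g. by cofactor expansion or by noting that A is similar to its Jordan form J, which has the same characteristic polynomial as A) gives
  χ_A(x) = x^5 + 20*x^4 + 160*x^3 + 640*x^2 + 1280*x + 1024
which factors as (x + 4)^5. The eigenvalues (with algebraic multiplicities) are λ = -4 with multiplicity 5.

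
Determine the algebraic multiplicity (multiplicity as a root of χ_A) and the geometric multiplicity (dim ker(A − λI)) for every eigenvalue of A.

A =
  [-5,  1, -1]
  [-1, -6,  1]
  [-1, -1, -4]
λ = -5: alg = 3, geom = 1

Step 1 — factor the characteristic polynomial to read off the algebraic multiplicities:
  χ_A(x) = (x + 5)^3

Step 2 — compute geometric multiplicities via the rank-nullity identity g(λ) = n − rank(A − λI):
  rank(A − (-5)·I) = 2, so dim ker(A − (-5)·I) = n − 2 = 1

Summary:
  λ = -5: algebraic multiplicity = 3, geometric multiplicity = 1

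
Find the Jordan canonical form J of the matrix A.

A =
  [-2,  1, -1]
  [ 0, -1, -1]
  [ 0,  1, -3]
J_2(-2) ⊕ J_1(-2)

The characteristic polynomial is
  det(x·I − A) = x^3 + 6*x^2 + 12*x + 8 = (x + 2)^3

Eigenvalues and multiplicities (the geometric multiplicity of λ is n − rank(A − λI), which equals the number of Jordan blocks for λ):
  λ = -2: algebraic multiplicity = 3, geometric multiplicity = 2

Determining the block sizes for each eigenvalue:
  λ = -2: 2 blocks summing to 3 forces exactly one block of size 2 and the rest size 1 → block sizes [2, 1]

Assembling the blocks gives a Jordan form
J =
  [-2,  1,  0]
  [ 0, -2,  0]
  [ 0,  0, -2]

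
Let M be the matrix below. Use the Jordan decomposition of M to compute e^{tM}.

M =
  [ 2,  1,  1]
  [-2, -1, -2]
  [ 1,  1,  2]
e^{tM} =
  [t*exp(t) + exp(t), t*exp(t), t*exp(t)]
  [-2*t*exp(t), -2*t*exp(t) + exp(t), -2*t*exp(t)]
  [t*exp(t), t*exp(t), t*exp(t) + exp(t)]

Strategy: write M = P · J · P⁻¹ where J is a Jordan canonical form, so e^{tM} = P · e^{tJ} · P⁻¹, and e^{tJ} can be computed block-by-block.

M has Jordan form
J =
  [1, 1, 0]
  [0, 1, 0]
  [0, 0, 1]
(up to reordering of blocks).

Per-block formulas:
  For a 2×2 Jordan block J_2(1): exp(t · J_2(1)) = e^(1t)·(I + t·N), where N is the 2×2 nilpotent shift.
  For a 1×1 block at λ = 1: exp(t · [1]) = [e^(1t)].

After assembling e^{tJ} and conjugating by P, we get:

e^{tM} =
  [t*exp(t) + exp(t), t*exp(t), t*exp(t)]
  [-2*t*exp(t), -2*t*exp(t) + exp(t), -2*t*exp(t)]
  [t*exp(t), t*exp(t), t*exp(t) + exp(t)]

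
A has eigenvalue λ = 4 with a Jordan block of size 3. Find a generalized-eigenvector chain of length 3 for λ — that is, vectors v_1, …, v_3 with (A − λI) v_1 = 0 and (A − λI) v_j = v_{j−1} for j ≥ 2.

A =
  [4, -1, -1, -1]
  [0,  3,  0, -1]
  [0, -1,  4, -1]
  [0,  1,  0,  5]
A Jordan chain for λ = 4 of length 3:
v_1 = (1, 0, 0, 0)ᵀ
v_2 = (-1, -1, -1, 1)ᵀ
v_3 = (0, 1, 0, 0)ᵀ

Let N = A − (4)·I. We want v_3 with N^3 v_3 = 0 but N^2 v_3 ≠ 0; then v_{j-1} := N · v_j for j = 3, …, 2.

Pick v_3 = (0, 1, 0, 0)ᵀ.
Then v_2 = N · v_3 = (-1, -1, -1, 1)ᵀ.
Then v_1 = N · v_2 = (1, 0, 0, 0)ᵀ.

Sanity check: (A − (4)·I) v_1 = (0, 0, 0, 0)ᵀ = 0. ✓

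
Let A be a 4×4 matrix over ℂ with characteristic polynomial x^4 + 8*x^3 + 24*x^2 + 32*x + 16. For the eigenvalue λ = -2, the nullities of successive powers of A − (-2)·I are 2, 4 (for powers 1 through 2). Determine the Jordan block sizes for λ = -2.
Block sizes for λ = -2: [2, 2]

From the dimensions of kernels of powers, the number of Jordan blocks of size at least j is d_j − d_{j−1} where d_j = dim ker(N^j) (with d_0 = 0). Computing the differences gives [2, 2].
The number of blocks of size exactly k is (#blocks of size ≥ k) − (#blocks of size ≥ k + 1), so the partition is: 2 block(s) of size 2.
In nonincreasing order the block sizes are [2, 2].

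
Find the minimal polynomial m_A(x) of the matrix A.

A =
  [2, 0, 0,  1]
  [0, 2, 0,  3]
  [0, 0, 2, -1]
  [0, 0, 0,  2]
x^2 - 4*x + 4

The characteristic polynomial is χ_A(x) = (x - 2)^4, so the eigenvalues are known. The minimal polynomial is
  m_A(x) = Π_λ (x − λ)^{k_λ}
where k_λ is the size of the *largest* Jordan block for λ (equivalently, the smallest k with (A − λI)^k v = 0 for every generalised eigenvector v of λ).

  λ = 2: largest Jordan block has size 2, contributing (x − 2)^2

So m_A(x) = (x - 2)^2 = x^2 - 4*x + 4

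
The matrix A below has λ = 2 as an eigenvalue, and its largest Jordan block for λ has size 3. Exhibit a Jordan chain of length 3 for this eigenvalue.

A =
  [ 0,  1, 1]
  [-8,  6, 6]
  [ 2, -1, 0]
A Jordan chain for λ = 2 of length 3:
v_1 = (-2, -4, 0)ᵀ
v_2 = (-2, -8, 2)ᵀ
v_3 = (1, 0, 0)ᵀ

Let N = A − (2)·I. We want v_3 with N^3 v_3 = 0 but N^2 v_3 ≠ 0; then v_{j-1} := N · v_j for j = 3, …, 2.

Pick v_3 = (1, 0, 0)ᵀ.
Then v_2 = N · v_3 = (-2, -8, 2)ᵀ.
Then v_1 = N · v_2 = (-2, -4, 0)ᵀ.

Sanity check: (A − (2)·I) v_1 = (0, 0, 0)ᵀ = 0. ✓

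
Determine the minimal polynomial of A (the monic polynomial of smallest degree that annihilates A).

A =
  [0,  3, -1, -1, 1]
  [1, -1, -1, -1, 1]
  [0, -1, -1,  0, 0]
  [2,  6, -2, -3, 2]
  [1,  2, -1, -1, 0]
x^3 + 3*x^2 + 3*x + 1

The characteristic polynomial is χ_A(x) = (x + 1)^5, so the eigenvalues are known. The minimal polynomial is
  m_A(x) = Π_λ (x − λ)^{k_λ}
where k_λ is the size of the *largest* Jordan block for λ (equivalently, the smallest k with (A − λI)^k v = 0 for every generalised eigenvector v of λ).

  λ = -1: largest Jordan block has size 3, contributing (x + 1)^3

So m_A(x) = (x + 1)^3 = x^3 + 3*x^2 + 3*x + 1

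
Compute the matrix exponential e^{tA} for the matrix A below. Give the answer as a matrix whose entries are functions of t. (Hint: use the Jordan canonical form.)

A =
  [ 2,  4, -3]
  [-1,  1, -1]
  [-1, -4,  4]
e^{tA} =
  [t*exp(t) + exp(t), exp(5*t) - exp(t), t*exp(t) - exp(5*t) + exp(t)]
  [-t*exp(t), exp(t), -t*exp(t)]
  [-t*exp(t), -exp(5*t) + exp(t), -t*exp(t) + exp(5*t)]

Strategy: write A = P · J · P⁻¹ where J is a Jordan canonical form, so e^{tA} = P · e^{tJ} · P⁻¹, and e^{tJ} can be computed block-by-block.

A has Jordan form
J =
  [1, 1, 0]
  [0, 1, 0]
  [0, 0, 5]
(up to reordering of blocks).

Per-block formulas:
  For a 2×2 Jordan block J_2(1): exp(t · J_2(1)) = e^(1t)·(I + t·N), where N is the 2×2 nilpotent shift.
  For a 1×1 block at λ = 5: exp(t · [5]) = [e^(5t)].

After assembling e^{tJ} and conjugating by P, we get:

e^{tA} =
  [t*exp(t) + exp(t), exp(5*t) - exp(t), t*exp(t) - exp(5*t) + exp(t)]
  [-t*exp(t), exp(t), -t*exp(t)]
  [-t*exp(t), -exp(5*t) + exp(t), -t*exp(t) + exp(5*t)]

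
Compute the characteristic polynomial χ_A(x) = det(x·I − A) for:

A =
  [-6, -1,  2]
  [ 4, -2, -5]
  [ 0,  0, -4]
x^3 + 12*x^2 + 48*x + 64

Expanding det(x·I − A) (e.g. by cofactor expansion or by noting that A is similar to its Jordan form J, which has the same characteristic polynomial as A) gives
  χ_A(x) = x^3 + 12*x^2 + 48*x + 64
which factors as (x + 4)^3. The eigenvalues (with algebraic multiplicities) are λ = -4 with multiplicity 3.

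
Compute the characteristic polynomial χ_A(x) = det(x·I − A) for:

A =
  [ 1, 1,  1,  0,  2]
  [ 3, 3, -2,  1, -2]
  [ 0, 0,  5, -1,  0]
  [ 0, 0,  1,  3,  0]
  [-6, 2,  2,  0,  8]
x^5 - 20*x^4 + 160*x^3 - 640*x^2 + 1280*x - 1024

Expanding det(x·I − A) (e.g. by cofactor expansion or by noting that A is similar to its Jordan form J, which has the same characteristic polynomial as A) gives
  χ_A(x) = x^5 - 20*x^4 + 160*x^3 - 640*x^2 + 1280*x - 1024
which factors as (x - 4)^5. The eigenvalues (with algebraic multiplicities) are λ = 4 with multiplicity 5.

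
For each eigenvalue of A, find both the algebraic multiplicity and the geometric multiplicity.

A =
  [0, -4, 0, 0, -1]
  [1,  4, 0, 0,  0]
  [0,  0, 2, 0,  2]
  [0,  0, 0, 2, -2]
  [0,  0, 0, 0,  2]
λ = 2: alg = 5, geom = 3

Step 1 — factor the characteristic polynomial to read off the algebraic multiplicities:
  χ_A(x) = (x - 2)^5

Step 2 — compute geometric multiplicities via the rank-nullity identity g(λ) = n − rank(A − λI):
  rank(A − (2)·I) = 2, so dim ker(A − (2)·I) = n − 2 = 3

Summary:
  λ = 2: algebraic multiplicity = 5, geometric multiplicity = 3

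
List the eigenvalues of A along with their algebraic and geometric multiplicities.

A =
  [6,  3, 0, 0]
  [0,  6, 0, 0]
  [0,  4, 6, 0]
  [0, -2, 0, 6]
λ = 6: alg = 4, geom = 3

Step 1 — factor the characteristic polynomial to read off the algebraic multiplicities:
  χ_A(x) = (x - 6)^4

Step 2 — compute geometric multiplicities via the rank-nullity identity g(λ) = n − rank(A − λI):
  rank(A − (6)·I) = 1, so dim ker(A − (6)·I) = n − 1 = 3

Summary:
  λ = 6: algebraic multiplicity = 4, geometric multiplicity = 3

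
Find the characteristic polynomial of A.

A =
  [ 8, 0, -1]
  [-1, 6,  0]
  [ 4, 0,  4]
x^3 - 18*x^2 + 108*x - 216

Expanding det(x·I − A) (e.g. by cofactor expansion or by noting that A is similar to its Jordan form J, which has the same characteristic polynomial as A) gives
  χ_A(x) = x^3 - 18*x^2 + 108*x - 216
which factors as (x - 6)^3. The eigenvalues (with algebraic multiplicities) are λ = 6 with multiplicity 3.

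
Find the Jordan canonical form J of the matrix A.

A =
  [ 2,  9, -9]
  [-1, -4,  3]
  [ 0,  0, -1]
J_2(-1) ⊕ J_1(-1)

The characteristic polynomial is
  det(x·I − A) = x^3 + 3*x^2 + 3*x + 1 = (x + 1)^3

Eigenvalues and multiplicities (the geometric multiplicity of λ is n − rank(A − λI), which equals the number of Jordan blocks for λ):
  λ = -1: algebraic multiplicity = 3, geometric multiplicity = 2

Determining the block sizes for each eigenvalue:
  λ = -1: 2 blocks summing to 3 forces exactly one block of size 2 and the rest size 1 → block sizes [2, 1]

Assembling the blocks gives a Jordan form
J =
  [-1,  1,  0]
  [ 0, -1,  0]
  [ 0,  0, -1]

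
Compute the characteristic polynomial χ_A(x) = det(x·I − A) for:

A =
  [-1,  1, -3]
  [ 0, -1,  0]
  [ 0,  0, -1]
x^3 + 3*x^2 + 3*x + 1

Expanding det(x·I − A) (e.g. by cofactor expansion or by noting that A is similar to its Jordan form J, which has the same characteristic polynomial as A) gives
  χ_A(x) = x^3 + 3*x^2 + 3*x + 1
which factors as (x + 1)^3. The eigenvalues (with algebraic multiplicities) are λ = -1 with multiplicity 3.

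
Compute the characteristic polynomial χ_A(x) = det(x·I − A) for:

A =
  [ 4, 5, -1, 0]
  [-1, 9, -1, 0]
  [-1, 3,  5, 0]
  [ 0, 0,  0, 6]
x^4 - 24*x^3 + 216*x^2 - 864*x + 1296

Expanding det(x·I − A) (e.g. by cofactor expansion or by noting that A is similar to its Jordan form J, which has the same characteristic polynomial as A) gives
  χ_A(x) = x^4 - 24*x^3 + 216*x^2 - 864*x + 1296
which factors as (x - 6)^4. The eigenvalues (with algebraic multiplicities) are λ = 6 with multiplicity 4.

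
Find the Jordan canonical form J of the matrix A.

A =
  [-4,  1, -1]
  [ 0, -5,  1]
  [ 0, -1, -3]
J_2(-4) ⊕ J_1(-4)

The characteristic polynomial is
  det(x·I − A) = x^3 + 12*x^2 + 48*x + 64 = (x + 4)^3

Eigenvalues and multiplicities (the geometric multiplicity of λ is n − rank(A − λI), which equals the number of Jordan blocks for λ):
  λ = -4: algebraic multiplicity = 3, geometric multiplicity = 2

Determining the block sizes for each eigenvalue:
  λ = -4: 2 blocks summing to 3 forces exactly one block of size 2 and the rest size 1 → block sizes [2, 1]

Assembling the blocks gives a Jordan form
J =
  [-4,  1,  0]
  [ 0, -4,  0]
  [ 0,  0, -4]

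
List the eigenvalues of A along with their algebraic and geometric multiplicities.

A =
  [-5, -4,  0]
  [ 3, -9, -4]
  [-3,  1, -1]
λ = -5: alg = 3, geom = 1

Step 1 — factor the characteristic polynomial to read off the algebraic multiplicities:
  χ_A(x) = (x + 5)^3

Step 2 — compute geometric multiplicities via the rank-nullity identity g(λ) = n − rank(A − λI):
  rank(A − (-5)·I) = 2, so dim ker(A − (-5)·I) = n − 2 = 1

Summary:
  λ = -5: algebraic multiplicity = 3, geometric multiplicity = 1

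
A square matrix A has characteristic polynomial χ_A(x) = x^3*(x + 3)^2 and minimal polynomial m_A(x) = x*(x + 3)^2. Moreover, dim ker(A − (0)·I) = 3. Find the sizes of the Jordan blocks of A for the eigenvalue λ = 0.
Block sizes for λ = 0: [1, 1, 1]

Step 1 — from the characteristic polynomial, algebraic multiplicity of λ = 0 is 3. From dim ker(A − (0)·I) = 3, there are exactly 3 Jordan blocks for λ = 0.
Step 2 — from the minimal polynomial, the factor (x − 0) tells us the largest block for λ = 0 has size 1.
Step 3 — with total size 3, 3 blocks, and largest block 1, the block sizes (in nonincreasing order) are [1, 1, 1].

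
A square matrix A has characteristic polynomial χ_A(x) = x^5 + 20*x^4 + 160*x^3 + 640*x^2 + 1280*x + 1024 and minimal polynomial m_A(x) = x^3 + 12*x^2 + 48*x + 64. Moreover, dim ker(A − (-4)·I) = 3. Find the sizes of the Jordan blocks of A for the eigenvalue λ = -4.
Block sizes for λ = -4: [3, 1, 1]

Step 1 — from the characteristic polynomial, algebraic multiplicity of λ = -4 is 5. From dim ker(A − (-4)·I) = 3, there are exactly 3 Jordan blocks for λ = -4.
Step 2 — from the minimal polynomial, the factor (x + 4)^3 tells us the largest block for λ = -4 has size 3.
Step 3 — with total size 5, 3 blocks, and largest block 3, the block sizes (in nonincreasing order) are [3, 1, 1].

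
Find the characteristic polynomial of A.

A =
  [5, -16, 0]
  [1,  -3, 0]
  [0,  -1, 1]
x^3 - 3*x^2 + 3*x - 1

Expanding det(x·I − A) (e.g. by cofactor expansion or by noting that A is similar to its Jordan form J, which has the same characteristic polynomial as A) gives
  χ_A(x) = x^3 - 3*x^2 + 3*x - 1
which factors as (x - 1)^3. The eigenvalues (with algebraic multiplicities) are λ = 1 with multiplicity 3.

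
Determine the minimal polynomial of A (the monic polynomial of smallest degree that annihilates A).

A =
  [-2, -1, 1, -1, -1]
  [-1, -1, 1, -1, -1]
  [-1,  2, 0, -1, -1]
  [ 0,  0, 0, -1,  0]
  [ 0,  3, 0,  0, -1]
x^3 + 3*x^2 + 3*x + 1

The characteristic polynomial is χ_A(x) = (x + 1)^5, so the eigenvalues are known. The minimal polynomial is
  m_A(x) = Π_λ (x − λ)^{k_λ}
where k_λ is the size of the *largest* Jordan block for λ (equivalently, the smallest k with (A − λI)^k v = 0 for every generalised eigenvector v of λ).

  λ = -1: largest Jordan block has size 3, contributing (x + 1)^3

So m_A(x) = (x + 1)^3 = x^3 + 3*x^2 + 3*x + 1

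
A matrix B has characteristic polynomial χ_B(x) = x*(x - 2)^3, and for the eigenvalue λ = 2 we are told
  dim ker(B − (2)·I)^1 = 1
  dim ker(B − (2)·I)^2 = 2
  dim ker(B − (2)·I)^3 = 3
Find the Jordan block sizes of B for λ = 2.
Block sizes for λ = 2: [3]

From the dimensions of kernels of powers, the number of Jordan blocks of size at least j is d_j − d_{j−1} where d_j = dim ker(N^j) (with d_0 = 0). Computing the differences gives [1, 1, 1].
The number of blocks of size exactly k is (#blocks of size ≥ k) − (#blocks of size ≥ k + 1), so the partition is: 1 block(s) of size 3.
In nonincreasing order the block sizes are [3].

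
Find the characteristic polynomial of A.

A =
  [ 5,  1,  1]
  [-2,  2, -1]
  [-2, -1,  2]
x^3 - 9*x^2 + 27*x - 27

Expanding det(x·I − A) (e.g. by cofactor expansion or by noting that A is similar to its Jordan form J, which has the same characteristic polynomial as A) gives
  χ_A(x) = x^3 - 9*x^2 + 27*x - 27
which factors as (x - 3)^3. The eigenvalues (with algebraic multiplicities) are λ = 3 with multiplicity 3.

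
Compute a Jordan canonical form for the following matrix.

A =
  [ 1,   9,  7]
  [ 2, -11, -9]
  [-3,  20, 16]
J_3(2)

The characteristic polynomial is
  det(x·I − A) = x^3 - 6*x^2 + 12*x - 8 = (x - 2)^3

Eigenvalues and multiplicities (the geometric multiplicity of λ is n − rank(A − λI), which equals the number of Jordan blocks for λ):
  λ = 2: algebraic multiplicity = 3, geometric multiplicity = 1

Determining the block sizes for each eigenvalue:
  λ = 2: one block (gm = 1), so the single block has size am = 3 → block sizes [3]

Assembling the blocks gives a Jordan form
J =
  [2, 1, 0]
  [0, 2, 1]
  [0, 0, 2]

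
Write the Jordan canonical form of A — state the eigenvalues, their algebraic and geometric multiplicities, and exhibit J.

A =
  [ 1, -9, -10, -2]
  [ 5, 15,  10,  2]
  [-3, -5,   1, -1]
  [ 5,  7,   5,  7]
J_2(6) ⊕ J_2(6)

The characteristic polynomial is
  det(x·I − A) = x^4 - 24*x^3 + 216*x^2 - 864*x + 1296 = (x - 6)^4

Eigenvalues and multiplicities (the geometric multiplicity of λ is n − rank(A − λI), which equals the number of Jordan blocks for λ):
  λ = 6: algebraic multiplicity = 4, geometric multiplicity = 2

Determining the block sizes for each eigenvalue:
  λ = 6: with am = 4 and gm = 2, the partition is not yet determined (e.g. several partitions of 4 into 2 parts exist). Let N = A − (6)·I. Computing rank(N^1) = 2, rank(N^2) = 0; the number of blocks of size ≥ j is rank(N^{j−1}) − rank(N^j), giving [2, 2]. So we have 2 block(s) of size 2 → block sizes [2, 2]

Assembling the blocks gives a Jordan form
J =
  [6, 1, 0, 0]
  [0, 6, 0, 0]
  [0, 0, 6, 1]
  [0, 0, 0, 6]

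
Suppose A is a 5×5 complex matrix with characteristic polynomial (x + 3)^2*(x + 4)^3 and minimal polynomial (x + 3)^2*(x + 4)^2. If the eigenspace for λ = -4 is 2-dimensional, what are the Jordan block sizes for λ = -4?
Block sizes for λ = -4: [2, 1]

Step 1 — from the characteristic polynomial, algebraic multiplicity of λ = -4 is 3. From dim ker(A − (-4)·I) = 2, there are exactly 2 Jordan blocks for λ = -4.
Step 2 — from the minimal polynomial, the factor (x + 4)^2 tells us the largest block for λ = -4 has size 2.
Step 3 — with total size 3, 2 blocks, and largest block 2, the block sizes (in nonincreasing order) are [2, 1].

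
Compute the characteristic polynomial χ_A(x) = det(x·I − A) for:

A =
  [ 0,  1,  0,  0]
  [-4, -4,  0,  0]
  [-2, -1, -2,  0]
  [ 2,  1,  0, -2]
x^4 + 8*x^3 + 24*x^2 + 32*x + 16

Expanding det(x·I − A) (e.g. by cofactor expansion or by noting that A is similar to its Jordan form J, which has the same characteristic polynomial as A) gives
  χ_A(x) = x^4 + 8*x^3 + 24*x^2 + 32*x + 16
which factors as (x + 2)^4. The eigenvalues (with algebraic multiplicities) are λ = -2 with multiplicity 4.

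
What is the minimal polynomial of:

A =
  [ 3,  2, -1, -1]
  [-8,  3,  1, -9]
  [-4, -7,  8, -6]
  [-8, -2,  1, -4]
x^4 - 10*x^3 + 250*x - 625

The characteristic polynomial is χ_A(x) = (x - 5)^3*(x + 5), so the eigenvalues are known. The minimal polynomial is
  m_A(x) = Π_λ (x − λ)^{k_λ}
where k_λ is the size of the *largest* Jordan block for λ (equivalently, the smallest k with (A − λI)^k v = 0 for every generalised eigenvector v of λ).

  λ = -5: largest Jordan block has size 1, contributing (x + 5)
  λ = 5: largest Jordan block has size 3, contributing (x − 5)^3

So m_A(x) = (x - 5)^3*(x + 5) = x^4 - 10*x^3 + 250*x - 625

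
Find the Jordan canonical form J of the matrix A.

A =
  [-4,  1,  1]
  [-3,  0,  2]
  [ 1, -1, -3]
J_1(-3) ⊕ J_2(-2)

The characteristic polynomial is
  det(x·I − A) = x^3 + 7*x^2 + 16*x + 12 = (x + 2)^2*(x + 3)

Eigenvalues and multiplicities (the geometric multiplicity of λ is n − rank(A − λI), which equals the number of Jordan blocks for λ):
  λ = -3: algebraic multiplicity = 1, geometric multiplicity = 1
  λ = -2: algebraic multiplicity = 2, geometric multiplicity = 1

Determining the block sizes for each eigenvalue:
  λ = -3: one block (gm = 1), so the single block has size am = 1 → block sizes [1]
  λ = -2: one block (gm = 1), so the single block has size am = 2 → block sizes [2]

Assembling the blocks gives a Jordan form
J =
  [-3,  0,  0]
  [ 0, -2,  1]
  [ 0,  0, -2]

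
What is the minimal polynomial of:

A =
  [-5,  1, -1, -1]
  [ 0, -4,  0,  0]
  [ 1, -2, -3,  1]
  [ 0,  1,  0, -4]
x^2 + 8*x + 16

The characteristic polynomial is χ_A(x) = (x + 4)^4, so the eigenvalues are known. The minimal polynomial is
  m_A(x) = Π_λ (x − λ)^{k_λ}
where k_λ is the size of the *largest* Jordan block for λ (equivalently, the smallest k with (A − λI)^k v = 0 for every generalised eigenvector v of λ).

  λ = -4: largest Jordan block has size 2, contributing (x + 4)^2

So m_A(x) = (x + 4)^2 = x^2 + 8*x + 16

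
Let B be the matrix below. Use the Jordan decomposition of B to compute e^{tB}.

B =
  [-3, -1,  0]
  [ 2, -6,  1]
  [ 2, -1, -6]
e^{tB} =
  [t^2*exp(-5*t) + 2*t*exp(-5*t) + exp(-5*t), -t^2*exp(-5*t)/2 - t*exp(-5*t), -t^2*exp(-5*t)/2]
  [2*t^2*exp(-5*t) + 2*t*exp(-5*t), -t^2*exp(-5*t) - t*exp(-5*t) + exp(-5*t), -t^2*exp(-5*t) + t*exp(-5*t)]
  [2*t*exp(-5*t), -t*exp(-5*t), -t*exp(-5*t) + exp(-5*t)]

Strategy: write B = P · J · P⁻¹ where J is a Jordan canonical form, so e^{tB} = P · e^{tJ} · P⁻¹, and e^{tJ} can be computed block-by-block.

B has Jordan form
J =
  [-5,  1,  0]
  [ 0, -5,  1]
  [ 0,  0, -5]
(up to reordering of blocks).

Per-block formulas:
  For a 3×3 Jordan block J_3(-5): exp(t · J_3(-5)) = e^(-5t)·(I + t·N + (t^2/2)·N^2), where N is the 3×3 nilpotent shift.

After assembling e^{tJ} and conjugating by P, we get:

e^{tB} =
  [t^2*exp(-5*t) + 2*t*exp(-5*t) + exp(-5*t), -t^2*exp(-5*t)/2 - t*exp(-5*t), -t^2*exp(-5*t)/2]
  [2*t^2*exp(-5*t) + 2*t*exp(-5*t), -t^2*exp(-5*t) - t*exp(-5*t) + exp(-5*t), -t^2*exp(-5*t) + t*exp(-5*t)]
  [2*t*exp(-5*t), -t*exp(-5*t), -t*exp(-5*t) + exp(-5*t)]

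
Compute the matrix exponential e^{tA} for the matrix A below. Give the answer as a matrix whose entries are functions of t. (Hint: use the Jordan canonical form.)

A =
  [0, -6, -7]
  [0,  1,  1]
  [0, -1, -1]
e^{tA} =
  [1, t^2/2 - 6*t, t^2/2 - 7*t]
  [0, t + 1, t]
  [0, -t, 1 - t]

Strategy: write A = P · J · P⁻¹ where J is a Jordan canonical form, so e^{tA} = P · e^{tJ} · P⁻¹, and e^{tJ} can be computed block-by-block.

A has Jordan form
J =
  [0, 1, 0]
  [0, 0, 1]
  [0, 0, 0]
(up to reordering of blocks).

Per-block formulas:
  For a 3×3 Jordan block J_3(0): exp(t · J_3(0)) = e^(0t)·(I + t·N + (t^2/2)·N^2), where N is the 3×3 nilpotent shift.

After assembling e^{tJ} and conjugating by P, we get:

e^{tA} =
  [1, t^2/2 - 6*t, t^2/2 - 7*t]
  [0, t + 1, t]
  [0, -t, 1 - t]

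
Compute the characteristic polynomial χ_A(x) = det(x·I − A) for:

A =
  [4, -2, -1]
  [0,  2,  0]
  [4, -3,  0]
x^3 - 6*x^2 + 12*x - 8

Expanding det(x·I − A) (e.g. by cofactor expansion or by noting that A is similar to its Jordan form J, which has the same characteristic polynomial as A) gives
  χ_A(x) = x^3 - 6*x^2 + 12*x - 8
which factors as (x - 2)^3. The eigenvalues (with algebraic multiplicities) are λ = 2 with multiplicity 3.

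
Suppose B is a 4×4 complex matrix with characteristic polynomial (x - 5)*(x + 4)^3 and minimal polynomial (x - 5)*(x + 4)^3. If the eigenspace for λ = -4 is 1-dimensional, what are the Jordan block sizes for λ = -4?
Block sizes for λ = -4: [3]

Step 1 — from the characteristic polynomial, algebraic multiplicity of λ = -4 is 3. From dim ker(B − (-4)·I) = 1, there are exactly 1 Jordan blocks for λ = -4.
Step 2 — from the minimal polynomial, the factor (x + 4)^3 tells us the largest block for λ = -4 has size 3.
Step 3 — with total size 3, 1 blocks, and largest block 3, the block sizes (in nonincreasing order) are [3].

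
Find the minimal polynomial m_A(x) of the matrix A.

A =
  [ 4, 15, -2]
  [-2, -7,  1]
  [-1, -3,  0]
x^3 + 3*x^2 + 3*x + 1

The characteristic polynomial is χ_A(x) = (x + 1)^3, so the eigenvalues are known. The minimal polynomial is
  m_A(x) = Π_λ (x − λ)^{k_λ}
where k_λ is the size of the *largest* Jordan block for λ (equivalently, the smallest k with (A − λI)^k v = 0 for every generalised eigenvector v of λ).

  λ = -1: largest Jordan block has size 3, contributing (x + 1)^3

So m_A(x) = (x + 1)^3 = x^3 + 3*x^2 + 3*x + 1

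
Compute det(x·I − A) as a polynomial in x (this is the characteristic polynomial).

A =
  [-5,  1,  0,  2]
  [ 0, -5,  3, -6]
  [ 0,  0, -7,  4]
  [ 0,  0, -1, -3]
x^4 + 20*x^3 + 150*x^2 + 500*x + 625

Expanding det(x·I − A) (e.g. by cofactor expansion or by noting that A is similar to its Jordan form J, which has the same characteristic polynomial as A) gives
  χ_A(x) = x^4 + 20*x^3 + 150*x^2 + 500*x + 625
which factors as (x + 5)^4. The eigenvalues (with algebraic multiplicities) are λ = -5 with multiplicity 4.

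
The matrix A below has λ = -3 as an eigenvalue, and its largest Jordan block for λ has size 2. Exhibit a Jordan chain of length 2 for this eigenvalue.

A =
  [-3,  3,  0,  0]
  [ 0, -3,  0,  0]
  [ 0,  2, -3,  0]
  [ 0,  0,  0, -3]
A Jordan chain for λ = -3 of length 2:
v_1 = (3, 0, 2, 0)ᵀ
v_2 = (0, 1, 0, 0)ᵀ

Let N = A − (-3)·I. We want v_2 with N^2 v_2 = 0 but N^1 v_2 ≠ 0; then v_{j-1} := N · v_j for j = 2, …, 2.

Pick v_2 = (0, 1, 0, 0)ᵀ.
Then v_1 = N · v_2 = (3, 0, 2, 0)ᵀ.

Sanity check: (A − (-3)·I) v_1 = (0, 0, 0, 0)ᵀ = 0. ✓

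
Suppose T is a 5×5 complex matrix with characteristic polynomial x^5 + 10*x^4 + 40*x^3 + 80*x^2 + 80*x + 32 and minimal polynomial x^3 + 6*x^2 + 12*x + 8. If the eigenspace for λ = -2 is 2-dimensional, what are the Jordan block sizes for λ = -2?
Block sizes for λ = -2: [3, 2]

Step 1 — from the characteristic polynomial, algebraic multiplicity of λ = -2 is 5. From dim ker(T − (-2)·I) = 2, there are exactly 2 Jordan blocks for λ = -2.
Step 2 — from the minimal polynomial, the factor (x + 2)^3 tells us the largest block for λ = -2 has size 3.
Step 3 — with total size 5, 2 blocks, and largest block 3, the block sizes (in nonincreasing order) are [3, 2].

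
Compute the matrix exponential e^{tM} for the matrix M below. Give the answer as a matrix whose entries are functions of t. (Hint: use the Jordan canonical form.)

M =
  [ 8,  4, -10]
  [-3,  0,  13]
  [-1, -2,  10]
e^{tM} =
  [t^2*exp(6*t) + 2*t*exp(6*t) + exp(6*t), 2*t^2*exp(6*t) + 4*t*exp(6*t), -4*t^2*exp(6*t) - 10*t*exp(6*t)]
  [-t^2*exp(6*t)/2 - 3*t*exp(6*t), -t^2*exp(6*t) - 6*t*exp(6*t) + exp(6*t), 2*t^2*exp(6*t) + 13*t*exp(6*t)]
  [-t*exp(6*t), -2*t*exp(6*t), 4*t*exp(6*t) + exp(6*t)]

Strategy: write M = P · J · P⁻¹ where J is a Jordan canonical form, so e^{tM} = P · e^{tJ} · P⁻¹, and e^{tJ} can be computed block-by-block.

M has Jordan form
J =
  [6, 1, 0]
  [0, 6, 1]
  [0, 0, 6]
(up to reordering of blocks).

Per-block formulas:
  For a 3×3 Jordan block J_3(6): exp(t · J_3(6)) = e^(6t)·(I + t·N + (t^2/2)·N^2), where N is the 3×3 nilpotent shift.

After assembling e^{tJ} and conjugating by P, we get:

e^{tM} =
  [t^2*exp(6*t) + 2*t*exp(6*t) + exp(6*t), 2*t^2*exp(6*t) + 4*t*exp(6*t), -4*t^2*exp(6*t) - 10*t*exp(6*t)]
  [-t^2*exp(6*t)/2 - 3*t*exp(6*t), -t^2*exp(6*t) - 6*t*exp(6*t) + exp(6*t), 2*t^2*exp(6*t) + 13*t*exp(6*t)]
  [-t*exp(6*t), -2*t*exp(6*t), 4*t*exp(6*t) + exp(6*t)]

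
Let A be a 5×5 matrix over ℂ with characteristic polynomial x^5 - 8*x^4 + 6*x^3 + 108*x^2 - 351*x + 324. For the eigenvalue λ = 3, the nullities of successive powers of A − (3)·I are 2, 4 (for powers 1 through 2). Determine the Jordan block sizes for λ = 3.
Block sizes for λ = 3: [2, 2]

From the dimensions of kernels of powers, the number of Jordan blocks of size at least j is d_j − d_{j−1} where d_j = dim ker(N^j) (with d_0 = 0). Computing the differences gives [2, 2].
The number of blocks of size exactly k is (#blocks of size ≥ k) − (#blocks of size ≥ k + 1), so the partition is: 2 block(s) of size 2.
In nonincreasing order the block sizes are [2, 2].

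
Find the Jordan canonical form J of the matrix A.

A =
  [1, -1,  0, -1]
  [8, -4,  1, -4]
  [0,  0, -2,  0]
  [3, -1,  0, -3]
J_3(-2) ⊕ J_1(-2)

The characteristic polynomial is
  det(x·I − A) = x^4 + 8*x^3 + 24*x^2 + 32*x + 16 = (x + 2)^4

Eigenvalues and multiplicities (the geometric multiplicity of λ is n − rank(A − λI), which equals the number of Jordan blocks for λ):
  λ = -2: algebraic multiplicity = 4, geometric multiplicity = 2

Determining the block sizes for each eigenvalue:
  λ = -2: with am = 4 and gm = 2, the partition is not yet determined (e.g. several partitions of 4 into 2 parts exist). Let N = A − (-2)·I. Computing rank(N^1) = 2, rank(N^2) = 1, rank(N^3) = 0; the number of blocks of size ≥ j is rank(N^{j−1}) − rank(N^j), giving [2, 1, 1]. So we have 1 block(s) of size 3, 1 block(s) of size 1 → block sizes [3, 1]

Assembling the blocks gives a Jordan form
J =
  [-2,  1,  0,  0]
  [ 0, -2,  1,  0]
  [ 0,  0, -2,  0]
  [ 0,  0,  0, -2]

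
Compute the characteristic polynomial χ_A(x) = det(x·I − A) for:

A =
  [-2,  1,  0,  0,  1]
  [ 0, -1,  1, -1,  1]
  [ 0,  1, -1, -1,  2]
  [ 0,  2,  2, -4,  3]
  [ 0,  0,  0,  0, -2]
x^5 + 10*x^4 + 40*x^3 + 80*x^2 + 80*x + 32

Expanding det(x·I − A) (e.g. by cofactor expansion or by noting that A is similar to its Jordan form J, which has the same characteristic polynomial as A) gives
  χ_A(x) = x^5 + 10*x^4 + 40*x^3 + 80*x^2 + 80*x + 32
which factors as (x + 2)^5. The eigenvalues (with algebraic multiplicities) are λ = -2 with multiplicity 5.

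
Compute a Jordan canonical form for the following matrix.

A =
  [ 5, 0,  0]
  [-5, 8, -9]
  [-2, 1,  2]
J_3(5)

The characteristic polynomial is
  det(x·I − A) = x^3 - 15*x^2 + 75*x - 125 = (x - 5)^3

Eigenvalues and multiplicities (the geometric multiplicity of λ is n − rank(A − λI), which equals the number of Jordan blocks for λ):
  λ = 5: algebraic multiplicity = 3, geometric multiplicity = 1

Determining the block sizes for each eigenvalue:
  λ = 5: one block (gm = 1), so the single block has size am = 3 → block sizes [3]

Assembling the blocks gives a Jordan form
J =
  [5, 1, 0]
  [0, 5, 1]
  [0, 0, 5]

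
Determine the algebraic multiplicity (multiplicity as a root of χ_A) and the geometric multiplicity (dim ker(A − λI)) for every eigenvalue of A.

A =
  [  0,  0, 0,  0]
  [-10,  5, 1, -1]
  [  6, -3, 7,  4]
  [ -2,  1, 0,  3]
λ = 0: alg = 1, geom = 1; λ = 5: alg = 3, geom = 1

Step 1 — factor the characteristic polynomial to read off the algebraic multiplicities:
  χ_A(x) = x*(x - 5)^3

Step 2 — compute geometric multiplicities via the rank-nullity identity g(λ) = n − rank(A − λI):
  rank(A − (0)·I) = 3, so dim ker(A − (0)·I) = n − 3 = 1
  rank(A − (5)·I) = 3, so dim ker(A − (5)·I) = n − 3 = 1

Summary:
  λ = 0: algebraic multiplicity = 1, geometric multiplicity = 1
  λ = 5: algebraic multiplicity = 3, geometric multiplicity = 1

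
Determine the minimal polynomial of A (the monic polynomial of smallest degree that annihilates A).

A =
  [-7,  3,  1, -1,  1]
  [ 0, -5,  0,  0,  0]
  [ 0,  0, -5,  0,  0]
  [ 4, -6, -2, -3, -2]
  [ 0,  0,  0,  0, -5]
x^2 + 10*x + 25

The characteristic polynomial is χ_A(x) = (x + 5)^5, so the eigenvalues are known. The minimal polynomial is
  m_A(x) = Π_λ (x − λ)^{k_λ}
where k_λ is the size of the *largest* Jordan block for λ (equivalently, the smallest k with (A − λI)^k v = 0 for every generalised eigenvector v of λ).

  λ = -5: largest Jordan block has size 2, contributing (x + 5)^2

So m_A(x) = (x + 5)^2 = x^2 + 10*x + 25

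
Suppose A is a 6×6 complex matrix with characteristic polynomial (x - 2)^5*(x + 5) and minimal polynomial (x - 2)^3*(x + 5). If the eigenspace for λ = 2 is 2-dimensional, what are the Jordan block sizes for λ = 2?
Block sizes for λ = 2: [3, 2]

Step 1 — from the characteristic polynomial, algebraic multiplicity of λ = 2 is 5. From dim ker(A − (2)·I) = 2, there are exactly 2 Jordan blocks for λ = 2.
Step 2 — from the minimal polynomial, the factor (x − 2)^3 tells us the largest block for λ = 2 has size 3.
Step 3 — with total size 5, 2 blocks, and largest block 3, the block sizes (in nonincreasing order) are [3, 2].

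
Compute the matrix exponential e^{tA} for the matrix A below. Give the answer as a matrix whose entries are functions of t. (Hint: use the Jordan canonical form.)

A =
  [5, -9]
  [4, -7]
e^{tA} =
  [6*t*exp(-t) + exp(-t), -9*t*exp(-t)]
  [4*t*exp(-t), -6*t*exp(-t) + exp(-t)]

Strategy: write A = P · J · P⁻¹ where J is a Jordan canonical form, so e^{tA} = P · e^{tJ} · P⁻¹, and e^{tJ} can be computed block-by-block.

A has Jordan form
J =
  [-1,  1]
  [ 0, -1]
(up to reordering of blocks).

Per-block formulas:
  For a 2×2 Jordan block J_2(-1): exp(t · J_2(-1)) = e^(-1t)·(I + t·N), where N is the 2×2 nilpotent shift.

After assembling e^{tJ} and conjugating by P, we get:

e^{tA} =
  [6*t*exp(-t) + exp(-t), -9*t*exp(-t)]
  [4*t*exp(-t), -6*t*exp(-t) + exp(-t)]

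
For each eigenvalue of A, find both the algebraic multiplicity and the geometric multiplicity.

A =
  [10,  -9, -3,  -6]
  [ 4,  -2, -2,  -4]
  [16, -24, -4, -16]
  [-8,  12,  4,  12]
λ = 4: alg = 4, geom = 3

Step 1 — factor the characteristic polynomial to read off the algebraic multiplicities:
  χ_A(x) = (x - 4)^4

Step 2 — compute geometric multiplicities via the rank-nullity identity g(λ) = n − rank(A − λI):
  rank(A − (4)·I) = 1, so dim ker(A − (4)·I) = n − 1 = 3

Summary:
  λ = 4: algebraic multiplicity = 4, geometric multiplicity = 3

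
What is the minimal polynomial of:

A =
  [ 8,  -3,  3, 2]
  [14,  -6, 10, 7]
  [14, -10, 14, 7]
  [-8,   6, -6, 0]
x^2 - 8*x + 16

The characteristic polynomial is χ_A(x) = (x - 4)^4, so the eigenvalues are known. The minimal polynomial is
  m_A(x) = Π_λ (x − λ)^{k_λ}
where k_λ is the size of the *largest* Jordan block for λ (equivalently, the smallest k with (A − λI)^k v = 0 for every generalised eigenvector v of λ).

  λ = 4: largest Jordan block has size 2, contributing (x − 4)^2

So m_A(x) = (x - 4)^2 = x^2 - 8*x + 16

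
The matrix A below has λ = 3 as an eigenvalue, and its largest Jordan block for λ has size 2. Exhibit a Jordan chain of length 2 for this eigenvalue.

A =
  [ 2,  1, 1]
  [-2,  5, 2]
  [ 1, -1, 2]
A Jordan chain for λ = 3 of length 2:
v_1 = (-1, -2, 1)ᵀ
v_2 = (1, 0, 0)ᵀ

Let N = A − (3)·I. We want v_2 with N^2 v_2 = 0 but N^1 v_2 ≠ 0; then v_{j-1} := N · v_j for j = 2, …, 2.

Pick v_2 = (1, 0, 0)ᵀ.
Then v_1 = N · v_2 = (-1, -2, 1)ᵀ.

Sanity check: (A − (3)·I) v_1 = (0, 0, 0)ᵀ = 0. ✓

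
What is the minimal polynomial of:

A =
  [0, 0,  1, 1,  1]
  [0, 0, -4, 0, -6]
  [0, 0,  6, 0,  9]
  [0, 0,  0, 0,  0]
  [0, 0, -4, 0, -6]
x^3

The characteristic polynomial is χ_A(x) = x^5, so the eigenvalues are known. The minimal polynomial is
  m_A(x) = Π_λ (x − λ)^{k_λ}
where k_λ is the size of the *largest* Jordan block for λ (equivalently, the smallest k with (A − λI)^k v = 0 for every generalised eigenvector v of λ).

  λ = 0: largest Jordan block has size 3, contributing (x − 0)^3

So m_A(x) = x^3 = x^3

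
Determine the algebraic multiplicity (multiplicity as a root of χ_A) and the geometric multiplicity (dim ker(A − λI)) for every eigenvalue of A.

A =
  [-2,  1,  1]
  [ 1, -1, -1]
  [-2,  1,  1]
λ = -1: alg = 2, geom = 1; λ = 0: alg = 1, geom = 1

Step 1 — factor the characteristic polynomial to read off the algebraic multiplicities:
  χ_A(x) = x*(x + 1)^2

Step 2 — compute geometric multiplicities via the rank-nullity identity g(λ) = n − rank(A − λI):
  rank(A − (-1)·I) = 2, so dim ker(A − (-1)·I) = n − 2 = 1
  rank(A − (0)·I) = 2, so dim ker(A − (0)·I) = n − 2 = 1

Summary:
  λ = -1: algebraic multiplicity = 2, geometric multiplicity = 1
  λ = 0: algebraic multiplicity = 1, geometric multiplicity = 1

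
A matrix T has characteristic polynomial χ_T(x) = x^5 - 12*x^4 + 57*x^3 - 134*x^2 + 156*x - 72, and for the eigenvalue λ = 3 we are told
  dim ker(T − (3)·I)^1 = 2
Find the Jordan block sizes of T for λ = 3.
Block sizes for λ = 3: [1, 1]

From the dimensions of kernels of powers, the number of Jordan blocks of size at least j is d_j − d_{j−1} where d_j = dim ker(N^j) (with d_0 = 0). Computing the differences gives [2].
The number of blocks of size exactly k is (#blocks of size ≥ k) − (#blocks of size ≥ k + 1), so the partition is: 2 block(s) of size 1.
In nonincreasing order the block sizes are [1, 1].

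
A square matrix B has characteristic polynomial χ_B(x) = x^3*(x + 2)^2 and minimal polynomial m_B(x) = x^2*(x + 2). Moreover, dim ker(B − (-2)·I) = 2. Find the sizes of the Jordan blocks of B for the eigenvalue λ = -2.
Block sizes for λ = -2: [1, 1]

Step 1 — from the characteristic polynomial, algebraic multiplicity of λ = -2 is 2. From dim ker(B − (-2)·I) = 2, there are exactly 2 Jordan blocks for λ = -2.
Step 2 — from the minimal polynomial, the factor (x + 2) tells us the largest block for λ = -2 has size 1.
Step 3 — with total size 2, 2 blocks, and largest block 1, the block sizes (in nonincreasing order) are [1, 1].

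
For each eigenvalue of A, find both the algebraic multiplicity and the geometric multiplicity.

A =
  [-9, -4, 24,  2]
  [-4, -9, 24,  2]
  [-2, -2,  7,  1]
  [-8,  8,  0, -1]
λ = -5: alg = 2, geom = 2; λ = -1: alg = 2, geom = 1

Step 1 — factor the characteristic polynomial to read off the algebraic multiplicities:
  χ_A(x) = (x + 1)^2*(x + 5)^2

Step 2 — compute geometric multiplicities via the rank-nullity identity g(λ) = n − rank(A − λI):
  rank(A − (-5)·I) = 2, so dim ker(A − (-5)·I) = n − 2 = 2
  rank(A − (-1)·I) = 3, so dim ker(A − (-1)·I) = n − 3 = 1

Summary:
  λ = -5: algebraic multiplicity = 2, geometric multiplicity = 2
  λ = -1: algebraic multiplicity = 2, geometric multiplicity = 1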